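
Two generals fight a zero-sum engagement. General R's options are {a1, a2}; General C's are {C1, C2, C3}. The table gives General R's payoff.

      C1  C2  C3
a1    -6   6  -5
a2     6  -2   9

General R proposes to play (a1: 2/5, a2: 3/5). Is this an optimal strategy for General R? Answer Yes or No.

Yes

Against C1 this mix gives (2/5)·(-6) + (3/5)·6 = 6/5.
Against C2 this mix gives (2/5)·6 + (3/5)·(-2) = 6/5.
Against C3 this mix gives (2/5)·(-5) + (3/5)·9 = 17/5.
All of General C's active replies (C1, C2) yield 6/5, and no column does worse for General R. The mix makes General C indifferent and guarantees 6/5, so it is optimal.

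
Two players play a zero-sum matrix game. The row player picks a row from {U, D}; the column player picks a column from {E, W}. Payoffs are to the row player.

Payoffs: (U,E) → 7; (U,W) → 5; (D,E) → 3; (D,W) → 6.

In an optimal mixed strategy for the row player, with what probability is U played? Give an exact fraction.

Row minima: U → 5, D → 3; maximin = 5.
Column maxima: E → 7, W → 6; minimax = 6.
5 ≠ 6, so there is no saddle point; optimal play is mixed.
Let the row player play U with probability p. Expected payoff against E: 7p + 3(1−p) = 4p + 3; against W: 5p + 6(1−p) = −p + 6.
Setting these equal: 4p + 3 = −p + 6 ⇒ 5p = 3 ⇒ p = 3/5, and the value is (4)·(3/5) + 3 = 27/5.
For the column player: with q = P(E), equating U's and D's payoffs gives 2q + 5 = −3q + 6 ⇒ q = 1/5.

3/5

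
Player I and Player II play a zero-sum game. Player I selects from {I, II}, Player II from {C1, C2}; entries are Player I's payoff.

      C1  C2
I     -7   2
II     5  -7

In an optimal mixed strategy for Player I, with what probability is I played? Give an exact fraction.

Row minima: I → -7, II → -7; maximin = -7.
Column maxima: C1 → 5, C2 → 2; minimax = 2.
-7 ≠ 2, so there is no saddle point; optimal play is mixed.
Let Player I play I with probability p. Expected payoff against C1: (-7)p + 5(1−p) = −12p + 5; against C2: 2p + (-7)(1−p) = 9p − 7.
Setting these equal: −12p + 5 = 9p − 7 ⇒ −21p = -12 ⇒ p = 4/7, and the value is (-12)·(4/7) + 5 = -13/7.
For Player II: with q = P(C1), equating I's and II's payoffs gives −9q + 2 = 12q − 7 ⇒ q = 3/7.

4/7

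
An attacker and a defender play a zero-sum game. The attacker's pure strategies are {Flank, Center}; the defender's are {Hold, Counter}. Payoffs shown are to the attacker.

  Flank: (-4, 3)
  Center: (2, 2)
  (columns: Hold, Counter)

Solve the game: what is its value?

2

Row minima: Flank → -4, Center → 2; maximin = 2.
Column maxima: Hold → 2, Counter → 3; minimax = 2.
Since maximin = minimax = 2, there is a saddle point and the value is 2.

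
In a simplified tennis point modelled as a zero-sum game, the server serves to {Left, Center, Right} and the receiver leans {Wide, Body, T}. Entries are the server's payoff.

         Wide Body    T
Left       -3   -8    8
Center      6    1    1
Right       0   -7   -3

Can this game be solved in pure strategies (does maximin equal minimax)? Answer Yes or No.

Row minima: Left → -8, Center → 1, Right → -7; maximin = 1.
Column maxima: Wide → 6, Body → 1, T → 8; minimax = 1.
maximin = minimax = 1, so a saddle point exists.

Yes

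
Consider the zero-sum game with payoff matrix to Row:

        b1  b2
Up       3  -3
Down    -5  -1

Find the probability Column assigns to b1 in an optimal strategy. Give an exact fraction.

1/5

Row minima: Up → -3, Down → -5; maximin = -3.
Column maxima: b1 → 3, b2 → -1; minimax = -1.
-3 ≠ -1, so there is no saddle point; optimal play is mixed.
Let Row play Up with probability p. Expected payoff against b1: 3p + (-5)(1−p) = 8p − 5; against b2: (-3)p + (-1)(1−p) = −2p − 1.
Setting these equal: 8p − 5 = −2p − 1 ⇒ 10p = 4 ⇒ p = 2/5, and the value is (8)·(2/5) − 5 = -9/5.
For Column: with q = P(b1), equating Up's and Down's payoffs gives 6q − 3 = −4q − 1 ⇒ q = 1/5.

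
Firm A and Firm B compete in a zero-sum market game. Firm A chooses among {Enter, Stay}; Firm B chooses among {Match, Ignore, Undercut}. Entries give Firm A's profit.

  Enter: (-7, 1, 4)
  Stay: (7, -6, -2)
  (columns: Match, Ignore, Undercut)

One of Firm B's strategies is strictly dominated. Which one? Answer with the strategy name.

Undercut

Ignore holds Firm A's payoff strictly below Undercut in every row: 1 < 4, -6 < -2.
So Undercut is strictly dominated for Firm B.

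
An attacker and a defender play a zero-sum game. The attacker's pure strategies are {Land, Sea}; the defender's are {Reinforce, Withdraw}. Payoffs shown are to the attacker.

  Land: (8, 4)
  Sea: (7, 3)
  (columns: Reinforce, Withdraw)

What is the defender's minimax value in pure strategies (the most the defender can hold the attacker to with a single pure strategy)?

Column maxima: Reinforce → 8, Withdraw → 4.
The smallest of these is 4.

4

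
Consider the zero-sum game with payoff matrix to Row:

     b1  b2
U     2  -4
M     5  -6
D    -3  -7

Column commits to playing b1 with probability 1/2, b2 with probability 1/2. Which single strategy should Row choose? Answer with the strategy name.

Expected payoff of U: (1/2)·2 + (1/2)·(-4) = -1.
Expected payoff of M: (1/2)·5 + (1/2)·(-6) = -1/2.
Expected payoff of D: (1/2)·(-3) + (1/2)·(-7) = -5.
The largest is -1/2, so Row's best response is M.

M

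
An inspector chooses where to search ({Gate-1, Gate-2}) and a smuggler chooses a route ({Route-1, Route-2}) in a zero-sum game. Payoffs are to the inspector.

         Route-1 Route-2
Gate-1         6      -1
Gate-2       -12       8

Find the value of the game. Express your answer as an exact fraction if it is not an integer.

4/3

Row minima: Gate-1 → -1, Gate-2 → -12; maximin = -1.
Column maxima: Route-1 → 6, Route-2 → 8; minimax = 6.
-1 ≠ 6, so there is no saddle point; optimal play is mixed.
Let the inspector play Gate-1 with probability p. Expected payoff against Route-1: 6p + (-12)(1−p) = 18p − 12; against Route-2: (-1)p + 8(1−p) = −9p + 8.
Setting these equal: 18p − 12 = −9p + 8 ⇒ 27p = 20 ⇒ p = 20/27, and the value is (18)·(20/27) − 12 = 4/3.
For the smuggler: with q = P(Route-1), equating Gate-1's and Gate-2's payoffs gives 7q − 1 = −20q + 8 ⇒ q = 1/3.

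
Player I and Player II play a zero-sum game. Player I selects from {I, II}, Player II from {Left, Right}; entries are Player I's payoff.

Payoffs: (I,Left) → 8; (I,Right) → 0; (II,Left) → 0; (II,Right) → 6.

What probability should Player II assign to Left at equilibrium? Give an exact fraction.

Row minima: I → 0, II → 0; maximin = 0.
Column maxima: Left → 8, Right → 6; minimax = 6.
0 ≠ 6, so there is no saddle point; optimal play is mixed.
Let Player I play I with probability p. Expected payoff against Left: 8p + 0(1−p) = 8p; against Right: 0p + 6(1−p) = −6p + 6.
Setting these equal: 8p = −6p + 6 ⇒ 14p = 6 ⇒ p = 3/7, and the value is (8)·(3/7) = 24/7.
For Player II: with q = P(Left), equating I's and II's payoffs gives 8q = −6q + 6 ⇒ q = 3/7.

3/7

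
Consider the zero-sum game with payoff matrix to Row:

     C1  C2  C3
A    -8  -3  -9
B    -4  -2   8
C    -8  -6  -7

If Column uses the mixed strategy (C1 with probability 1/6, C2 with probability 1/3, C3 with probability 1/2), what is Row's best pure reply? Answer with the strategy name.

Expected payoff of A: (1/6)·(-8) + (1/3)·(-3) + (1/2)·(-9) = -41/6.
Expected payoff of B: (1/6)·(-4) + (1/3)·(-2) + (1/2)·8 = 8/3.
Expected payoff of C: (1/6)·(-8) + (1/3)·(-6) + (1/2)·(-7) = -41/6.
The largest is 8/3, so Row's best response is B.

B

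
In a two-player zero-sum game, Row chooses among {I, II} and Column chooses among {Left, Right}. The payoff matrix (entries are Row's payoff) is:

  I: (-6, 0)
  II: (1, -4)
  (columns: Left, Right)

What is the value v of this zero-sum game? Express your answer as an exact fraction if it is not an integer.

-24/11

Row minima: I → -6, II → -4; maximin = -4.
Column maxima: Left → 1, Right → 0; minimax = 0.
-4 ≠ 0, so there is no saddle point; optimal play is mixed.
Let Row play I with probability p. Expected payoff against Left: (-6)p + 1(1−p) = −7p + 1; against Right: 0p + (-4)(1−p) = 4p − 4.
Setting these equal: −7p + 1 = 4p − 4 ⇒ −11p = -5 ⇒ p = 5/11, and the value is (-7)·(5/11) + 1 = -24/11.
For Column: with q = P(Left), equating I's and II's payoffs gives −6q = 5q − 4 ⇒ q = 4/11.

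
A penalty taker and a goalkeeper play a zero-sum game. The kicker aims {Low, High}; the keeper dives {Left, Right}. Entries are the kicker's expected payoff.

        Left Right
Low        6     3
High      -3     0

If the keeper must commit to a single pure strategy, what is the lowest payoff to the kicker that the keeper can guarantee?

3

Column maxima: Left → 6, Right → 3.
The smallest of these is 3.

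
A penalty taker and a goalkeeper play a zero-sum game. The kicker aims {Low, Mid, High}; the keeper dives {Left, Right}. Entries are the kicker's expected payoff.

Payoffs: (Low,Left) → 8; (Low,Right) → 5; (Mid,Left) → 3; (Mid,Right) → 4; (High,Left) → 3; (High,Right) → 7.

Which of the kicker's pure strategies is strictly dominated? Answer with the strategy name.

Mid

Low gives a strictly higher payoff than Mid against every column: 8 > 3, 5 > 4.
So Mid is strictly dominated and the kicker never plays it.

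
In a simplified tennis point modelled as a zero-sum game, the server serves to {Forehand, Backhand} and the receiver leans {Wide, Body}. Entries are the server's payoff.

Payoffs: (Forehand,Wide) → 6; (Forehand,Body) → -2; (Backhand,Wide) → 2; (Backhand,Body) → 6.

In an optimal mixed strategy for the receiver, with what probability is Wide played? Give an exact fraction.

2/3

Row minima: Forehand → -2, Backhand → 2; maximin = 2.
Column maxima: Wide → 6, Body → 6; minimax = 6.
2 ≠ 6, so there is no saddle point; optimal play is mixed.
Let the server play Forehand with probability p. Expected payoff against Wide: 6p + 2(1−p) = 4p + 2; against Body: (-2)p + 6(1−p) = −8p + 6.
Setting these equal: 4p + 2 = −8p + 6 ⇒ 12p = 4 ⇒ p = 1/3, and the value is (4)·(1/3) + 2 = 10/3.
For the receiver: with q = P(Wide), equating Forehand's and Backhand's payoffs gives 8q − 2 = −4q + 6 ⇒ q = 2/3.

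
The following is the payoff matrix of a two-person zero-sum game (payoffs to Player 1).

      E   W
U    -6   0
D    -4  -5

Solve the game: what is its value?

Row minima: U → -6, D → -5; maximin = -5.
Column maxima: E → -4, W → 0; minimax = -4.
-5 ≠ -4, so there is no saddle point; optimal play is mixed.
Let Player 1 play U with probability p. Expected payoff against E: (-6)p + (-4)(1−p) = −2p − 4; against W: 0p + (-5)(1−p) = 5p − 5.
Setting these equal: −2p − 4 = 5p − 5 ⇒ −7p = -1 ⇒ p = 1/7, and the value is (-2)·(1/7) − 4 = -30/7.
For Player 2: with q = P(E), equating U's and D's payoffs gives −6q = q − 5 ⇒ q = 5/7.

-30/7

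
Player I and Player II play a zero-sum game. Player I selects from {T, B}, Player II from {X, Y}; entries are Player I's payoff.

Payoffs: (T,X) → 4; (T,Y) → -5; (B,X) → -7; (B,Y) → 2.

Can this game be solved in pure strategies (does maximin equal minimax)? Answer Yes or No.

No

Row minima: T → -5, B → -7; maximin = -5.
Column maxima: X → 4, Y → 2; minimax = 2.
-5 ≠ 2, so no pure-strategy equilibrium exists.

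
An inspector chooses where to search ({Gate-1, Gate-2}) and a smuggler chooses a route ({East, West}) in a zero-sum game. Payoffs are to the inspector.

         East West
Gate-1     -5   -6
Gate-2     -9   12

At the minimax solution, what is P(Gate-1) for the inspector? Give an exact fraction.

21/22

Row minima: Gate-1 → -6, Gate-2 → -9; maximin = -6.
Column maxima: East → -5, West → 12; minimax = -5.
-6 ≠ -5, so there is no saddle point; optimal play is mixed.
Let the inspector play Gate-1 with probability p. Expected payoff against East: (-5)p + (-9)(1−p) = 4p − 9; against West: (-6)p + 12(1−p) = −18p + 12.
Setting these equal: 4p − 9 = −18p + 12 ⇒ 22p = 21 ⇒ p = 21/22, and the value is (4)·(21/22) − 9 = -57/11.
For the smuggler: with q = P(East), equating Gate-1's and Gate-2's payoffs gives q − 6 = −21q + 12 ⇒ q = 9/11.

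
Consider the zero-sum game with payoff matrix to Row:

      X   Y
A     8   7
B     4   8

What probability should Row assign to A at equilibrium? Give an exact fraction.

4/5

Row minima: A → 7, B → 4; maximin = 7.
Column maxima: X → 8, Y → 8; minimax = 8.
7 ≠ 8, so there is no saddle point; optimal play is mixed.
Let Row play A with probability p. Expected payoff against X: 8p + 4(1−p) = 4p + 4; against Y: 7p + 8(1−p) = −p + 8.
Setting these equal: 4p + 4 = −p + 8 ⇒ 5p = 4 ⇒ p = 4/5, and the value is (4)·(4/5) + 4 = 36/5.
For Column: with q = P(X), equating A's and B's payoffs gives q + 7 = −4q + 8 ⇒ q = 1/5.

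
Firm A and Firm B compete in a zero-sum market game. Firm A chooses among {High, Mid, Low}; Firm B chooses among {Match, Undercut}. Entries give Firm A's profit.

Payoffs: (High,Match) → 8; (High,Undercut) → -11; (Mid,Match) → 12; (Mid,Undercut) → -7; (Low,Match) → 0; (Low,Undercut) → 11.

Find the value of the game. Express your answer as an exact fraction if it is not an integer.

Row minima: High → -11, Mid → -7, Low → 0; maximin = 0.
Column maxima: Match → 12, Undercut → 11; minimax = 11.
0 ≠ 11, so there is no saddle point; optimal play is mixed.
High is strictly dominated by Mid, so Firm A never plays it.
On the remaining 2×2 (Mid, Low vs Match, Undercut):
Let Firm A play Mid with probability p. Expected payoff against Match: 12p + 0(1−p) = 12p; against Undercut: (-7)p + 11(1−p) = −18p + 11.
Setting these equal: 12p = −18p + 11 ⇒ 30p = 11 ⇒ p = 11/30, and the value is (12)·(11/30) = 22/5.
For Firm B: with q = P(Match), equating Mid's and Low's payoffs gives 19q − 7 = −11q + 11 ⇒ q = 3/5.

22/5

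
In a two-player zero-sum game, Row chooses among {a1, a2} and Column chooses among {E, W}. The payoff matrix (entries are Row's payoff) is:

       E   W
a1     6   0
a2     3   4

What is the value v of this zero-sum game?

24/7

Row minima: a1 → 0, a2 → 3; maximin = 3.
Column maxima: E → 6, W → 4; minimax = 4.
3 ≠ 4, so there is no saddle point; optimal play is mixed.
Let Row play a1 with probability p. Expected payoff against E: 6p + 3(1−p) = 3p + 3; against W: 0p + 4(1−p) = −4p + 4.
Setting these equal: 3p + 3 = −4p + 4 ⇒ 7p = 1 ⇒ p = 1/7, and the value is (3)·(1/7) + 3 = 24/7.
For Column: with q = P(E), equating a1's and a2's payoffs gives 6q = −q + 4 ⇒ q = 4/7.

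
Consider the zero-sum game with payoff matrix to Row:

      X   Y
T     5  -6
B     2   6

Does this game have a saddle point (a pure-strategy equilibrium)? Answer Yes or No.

Row minima: T → -6, B → 2; maximin = 2.
Column maxima: X → 5, Y → 6; minimax = 5.
2 ≠ 5, so no pure-strategy equilibrium exists.

No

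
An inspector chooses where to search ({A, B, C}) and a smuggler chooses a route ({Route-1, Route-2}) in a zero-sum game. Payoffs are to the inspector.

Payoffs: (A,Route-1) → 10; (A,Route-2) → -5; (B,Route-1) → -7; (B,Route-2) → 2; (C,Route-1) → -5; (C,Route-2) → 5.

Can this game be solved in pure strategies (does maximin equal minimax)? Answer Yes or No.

Row minima: A → -5, B → -7, C → -5; maximin = -5.
Column maxima: Route-1 → 10, Route-2 → 5; minimax = 5.
-5 ≠ 5, so no pure-strategy equilibrium exists.

No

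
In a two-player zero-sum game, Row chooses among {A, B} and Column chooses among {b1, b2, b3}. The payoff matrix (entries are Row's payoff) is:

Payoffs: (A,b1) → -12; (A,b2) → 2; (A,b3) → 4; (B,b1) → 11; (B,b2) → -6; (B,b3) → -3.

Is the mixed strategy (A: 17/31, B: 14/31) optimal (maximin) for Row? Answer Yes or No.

Against b1 this mix gives (17/31)·(-12) + (14/31)·11 = -50/31.
Against b2 this mix gives (17/31)·2 + (14/31)·(-6) = -50/31.
Against b3 this mix gives (17/31)·4 + (14/31)·(-3) = 26/31.
All of Column's active replies (b1, b2) yield -50/31, and no column does worse for Row. The mix makes Column indifferent and guarantees -50/31, so it is optimal.

Yes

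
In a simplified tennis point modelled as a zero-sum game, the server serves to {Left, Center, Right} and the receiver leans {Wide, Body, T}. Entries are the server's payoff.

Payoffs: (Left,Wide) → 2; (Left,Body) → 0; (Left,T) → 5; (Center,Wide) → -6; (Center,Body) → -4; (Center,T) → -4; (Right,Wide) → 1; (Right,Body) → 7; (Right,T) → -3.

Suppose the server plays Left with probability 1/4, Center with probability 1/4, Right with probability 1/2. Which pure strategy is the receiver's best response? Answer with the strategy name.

If the receiver plays Wide, the server's expected payoff is (1/4)·2 + (1/4)·(-6) + (1/2)·1 = -1/2.
If the receiver plays Body, the server's expected payoff is (1/4)·0 + (1/4)·(-4) + (1/2)·7 = 5/2.
If the receiver plays T, the server's expected payoff is (1/4)·5 + (1/4)·(-4) + (1/2)·(-3) = -5/4.
The receiver minimizes the server's payoff; the smallest is -5/4, so the best response is T.

T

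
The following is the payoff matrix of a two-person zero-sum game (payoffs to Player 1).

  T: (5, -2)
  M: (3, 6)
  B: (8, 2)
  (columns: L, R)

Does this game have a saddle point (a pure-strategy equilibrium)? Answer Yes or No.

No

Row minima: T → -2, M → 3, B → 2; maximin = 3.
Column maxima: L → 8, R → 6; minimax = 6.
3 ≠ 6, so no pure-strategy equilibrium exists.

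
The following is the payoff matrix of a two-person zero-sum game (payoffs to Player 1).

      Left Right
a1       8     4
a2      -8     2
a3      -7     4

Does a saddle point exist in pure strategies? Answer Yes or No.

Yes

Row minima: a1 → 4, a2 → -8, a3 → -7; maximin = 4.
Column maxima: Left → 8, Right → 4; minimax = 4.
maximin = minimax = 4, so a saddle point exists.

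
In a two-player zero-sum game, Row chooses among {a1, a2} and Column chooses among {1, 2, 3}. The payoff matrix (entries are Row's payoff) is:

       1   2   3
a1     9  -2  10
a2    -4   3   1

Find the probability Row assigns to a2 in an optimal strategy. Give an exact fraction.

11/18

Row minima: a1 → -2, a2 → -4; maximin = -2.
Column maxima: 1 → 9, 2 → 3, 3 → 10; minimax = 3.
-2 ≠ 3, so there is no saddle point; optimal play is mixed.
3 is strictly dominated by 1 (it gives Row strictly more in every row), so Column never plays it.
On the remaining 2×2 (a1, a2 vs 1, 2):
Let Row play a1 with probability p. Expected payoff against 1: 9p + (-4)(1−p) = 13p − 4; against 2: (-2)p + 3(1−p) = −5p + 3.
Setting these equal: 13p − 4 = −5p + 3 ⇒ 18p = 7 ⇒ p = 7/18, and the value is (13)·(7/18) − 4 = 19/18.
For Column: with q = P(1), equating a1's and a2's payoffs gives 11q − 2 = −7q + 3 ⇒ q = 5/18.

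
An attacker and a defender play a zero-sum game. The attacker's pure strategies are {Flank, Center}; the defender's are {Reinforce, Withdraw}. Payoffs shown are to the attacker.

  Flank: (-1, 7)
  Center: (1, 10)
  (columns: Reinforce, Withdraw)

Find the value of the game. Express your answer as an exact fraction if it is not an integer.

Row minima: Flank → -1, Center → 1; maximin = 1.
Column maxima: Reinforce → 1, Withdraw → 10; minimax = 1.
Since maximin = minimax = 1, there is a saddle point and the value is 1.

1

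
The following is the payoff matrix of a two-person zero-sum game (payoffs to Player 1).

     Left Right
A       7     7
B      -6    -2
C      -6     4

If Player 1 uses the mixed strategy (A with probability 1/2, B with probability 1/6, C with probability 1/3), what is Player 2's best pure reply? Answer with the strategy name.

Left

If Player 2 plays Left, Player 1's expected payoff is (1/2)·7 + (1/6)·(-6) + (1/3)·(-6) = 1/2.
If Player 2 plays Right, Player 1's expected payoff is (1/2)·7 + (1/6)·(-2) + (1/3)·4 = 9/2.
Player 2 minimizes Player 1's payoff; the smallest is 1/2, so the best response is Left.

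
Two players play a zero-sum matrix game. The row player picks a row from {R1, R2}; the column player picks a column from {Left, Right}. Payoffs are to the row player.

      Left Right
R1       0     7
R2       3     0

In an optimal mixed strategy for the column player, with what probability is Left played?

Row minima: R1 → 0, R2 → 0; maximin = 0.
Column maxima: Left → 3, Right → 7; minimax = 3.
0 ≠ 3, so there is no saddle point; optimal play is mixed.
Let the row player play R1 with probability p. Expected payoff against Left: 0p + 3(1−p) = −3p + 3; against Right: 7p + 0(1−p) = 7p.
Setting these equal: −3p + 3 = 7p ⇒ −10p = -3 ⇒ p = 3/10, and the value is (-3)·(3/10) + 3 = 21/10.
For the column player: with q = P(Left), equating R1's and R2's payoffs gives −7q + 7 = 3q ⇒ q = 7/10.

7/10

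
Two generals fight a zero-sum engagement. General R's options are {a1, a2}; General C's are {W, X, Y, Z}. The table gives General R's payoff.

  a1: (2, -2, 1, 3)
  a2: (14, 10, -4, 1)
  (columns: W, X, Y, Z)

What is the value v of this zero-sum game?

2/17

Row minima: a1 → -2, a2 → -4; maximin = -2.
Column maxima: W → 14, X → 10, Y → 1, Z → 3; minimax = 1.
-2 ≠ 1, so there is no saddle point; optimal play is mixed.
W is strictly dominated by X (it gives General R strictly more in every row), so General C never plays it.
Z is strictly dominated by Y (it gives General R strictly more in every row), so General C never plays it.
On the remaining 2×2 (a1, a2 vs X, Y):
Let General R play a1 with probability p. Expected payoff against X: (-2)p + 10(1−p) = −12p + 10; against Y: 1p + (-4)(1−p) = 5p − 4.
Setting these equal: −12p + 10 = 5p − 4 ⇒ −17p = -14 ⇒ p = 14/17, and the value is (-12)·(14/17) + 10 = 2/17.
For General C: with q = P(X), equating a1's and a2's payoffs gives −3q + 1 = 14q − 4 ⇒ q = 5/17.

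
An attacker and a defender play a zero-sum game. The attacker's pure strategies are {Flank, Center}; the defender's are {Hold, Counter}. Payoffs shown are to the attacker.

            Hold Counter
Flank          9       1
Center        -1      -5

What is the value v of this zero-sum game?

1

Row minima: Flank → 1, Center → -5; maximin = 1.
Column maxima: Hold → 9, Counter → 1; minimax = 1.
Since maximin = minimax = 1, there is a saddle point and the value is 1.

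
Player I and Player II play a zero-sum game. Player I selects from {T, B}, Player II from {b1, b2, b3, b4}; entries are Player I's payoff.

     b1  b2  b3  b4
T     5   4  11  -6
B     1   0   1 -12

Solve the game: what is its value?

Row minima: T → -6, B → -12; maximin = -6.
Column maxima: b1 → 5, b2 → 4, b3 → 11, b4 → -6; minimax = -6.
Since maximin = minimax = -6, there is a saddle point and the value is -6.

-6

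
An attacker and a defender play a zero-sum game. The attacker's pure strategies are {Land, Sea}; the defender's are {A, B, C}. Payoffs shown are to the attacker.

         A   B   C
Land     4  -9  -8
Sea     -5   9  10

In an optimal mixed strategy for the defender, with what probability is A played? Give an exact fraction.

Row minima: Land → -9, Sea → -5; maximin = -5.
Column maxima: A → 4, B → 9, C → 10; minimax = 4.
-5 ≠ 4, so there is no saddle point; optimal play is mixed.
C is strictly dominated by B (it gives the attacker strictly more in every row), so the defender never plays it.
On the remaining 2×2 (Land, Sea vs A, B):
Let the attacker play Land with probability p. Expected payoff against A: 4p + (-5)(1−p) = 9p − 5; against B: (-9)p + 9(1−p) = −18p + 9.
Setting these equal: 9p − 5 = −18p + 9 ⇒ 27p = 14 ⇒ p = 14/27, and the value is (9)·(14/27) − 5 = -1/3.
For the defender: with q = P(A), equating Land's and Sea's payoffs gives 13q − 9 = −14q + 9 ⇒ q = 2/3.

2/3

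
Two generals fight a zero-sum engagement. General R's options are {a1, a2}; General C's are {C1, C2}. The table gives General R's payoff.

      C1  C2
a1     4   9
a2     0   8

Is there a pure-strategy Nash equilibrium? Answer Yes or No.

Yes

Row minima: a1 → 4, a2 → 0; maximin = 4.
Column maxima: C1 → 4, C2 → 9; minimax = 4.
maximin = minimax = 4, so a saddle point exists.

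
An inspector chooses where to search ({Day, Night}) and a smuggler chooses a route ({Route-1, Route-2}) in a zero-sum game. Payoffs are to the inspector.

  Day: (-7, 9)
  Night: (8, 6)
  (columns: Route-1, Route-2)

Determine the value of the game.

19/3

Row minima: Day → -7, Night → 6; maximin = 6.
Column maxima: Route-1 → 8, Route-2 → 9; minimax = 8.
6 ≠ 8, so there is no saddle point; optimal play is mixed.
Let the inspector play Day with probability p. Expected payoff against Route-1: (-7)p + 8(1−p) = −15p + 8; against Route-2: 9p + 6(1−p) = 3p + 6.
Setting these equal: −15p + 8 = 3p + 6 ⇒ −18p = -2 ⇒ p = 1/9, and the value is (-15)·(1/9) + 8 = 19/3.
For the smuggler: with q = P(Route-1), equating Day's and Night's payoffs gives −16q + 9 = 2q + 6 ⇒ q = 1/6.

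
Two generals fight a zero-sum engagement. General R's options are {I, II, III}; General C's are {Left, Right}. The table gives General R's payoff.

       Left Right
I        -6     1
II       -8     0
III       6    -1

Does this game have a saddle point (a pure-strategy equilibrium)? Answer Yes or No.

No

Row minima: I → -6, II → -8, III → -1; maximin = -1.
Column maxima: Left → 6, Right → 1; minimax = 1.
-1 ≠ 1, so no pure-strategy equilibrium exists.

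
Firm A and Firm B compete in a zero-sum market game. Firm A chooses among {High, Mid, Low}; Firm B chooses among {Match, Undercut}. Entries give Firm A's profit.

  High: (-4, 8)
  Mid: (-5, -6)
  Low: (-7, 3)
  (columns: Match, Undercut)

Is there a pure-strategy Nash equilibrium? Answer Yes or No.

Yes

Row minima: High → -4, Mid → -6, Low → -7; maximin = -4.
Column maxima: Match → -4, Undercut → 8; minimax = -4.
maximin = minimax = -4, so a saddle point exists.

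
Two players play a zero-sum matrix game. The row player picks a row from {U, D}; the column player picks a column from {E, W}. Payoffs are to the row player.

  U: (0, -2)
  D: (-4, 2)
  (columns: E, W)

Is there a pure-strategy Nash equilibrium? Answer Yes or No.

Row minima: U → -2, D → -4; maximin = -2.
Column maxima: E → 0, W → 2; minimax = 0.
-2 ≠ 0, so no pure-strategy equilibrium exists.

No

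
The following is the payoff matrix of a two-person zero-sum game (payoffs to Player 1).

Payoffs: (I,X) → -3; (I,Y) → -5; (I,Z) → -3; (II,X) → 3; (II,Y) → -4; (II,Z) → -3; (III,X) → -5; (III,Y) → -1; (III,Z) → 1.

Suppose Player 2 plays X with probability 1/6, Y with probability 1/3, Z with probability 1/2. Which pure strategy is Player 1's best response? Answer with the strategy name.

III

Expected payoff of I: (1/6)·(-3) + (1/3)·(-5) + (1/2)·(-3) = -11/3.
Expected payoff of II: (1/6)·3 + (1/3)·(-4) + (1/2)·(-3) = -7/3.
Expected payoff of III: (1/6)·(-5) + (1/3)·(-1) + (1/2)·1 = -2/3.
The largest is -2/3, so Player 1's best response is III.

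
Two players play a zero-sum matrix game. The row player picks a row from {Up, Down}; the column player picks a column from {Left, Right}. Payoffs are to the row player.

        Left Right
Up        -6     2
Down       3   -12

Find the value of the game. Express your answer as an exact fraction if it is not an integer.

Row minima: Up → -6, Down → -12; maximin = -6.
Column maxima: Left → 3, Right → 2; minimax = 2.
-6 ≠ 2, so there is no saddle point; optimal play is mixed.
Let the row player play Up with probability p. Expected payoff against Left: (-6)p + 3(1−p) = −9p + 3; against Right: 2p + (-12)(1−p) = 14p − 12.
Setting these equal: −9p + 3 = 14p − 12 ⇒ −23p = -15 ⇒ p = 15/23, and the value is (-9)·(15/23) + 3 = -66/23.
For the column player: with q = P(Left), equating Up's and Down's payoffs gives −8q + 2 = 15q − 12 ⇒ q = 14/23.

-66/23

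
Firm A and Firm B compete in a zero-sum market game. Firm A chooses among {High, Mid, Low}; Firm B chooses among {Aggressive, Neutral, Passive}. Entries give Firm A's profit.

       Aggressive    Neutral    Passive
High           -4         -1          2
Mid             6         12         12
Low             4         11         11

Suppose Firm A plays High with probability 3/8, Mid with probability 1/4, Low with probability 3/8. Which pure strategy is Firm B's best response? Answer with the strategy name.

Aggressive

If Firm B plays Aggressive, Firm A's expected payoff is (3/8)·(-4) + (1/4)·6 + (3/8)·4 = 3/2.
If Firm B plays Neutral, Firm A's expected payoff is (3/8)·(-1) + (1/4)·12 + (3/8)·11 = 27/4.
If Firm B plays Passive, Firm A's expected payoff is (3/8)·2 + (1/4)·12 + (3/8)·11 = 63/8.
Firm B minimizes Firm A's payoff; the smallest is 3/2, so the best response is Aggressive.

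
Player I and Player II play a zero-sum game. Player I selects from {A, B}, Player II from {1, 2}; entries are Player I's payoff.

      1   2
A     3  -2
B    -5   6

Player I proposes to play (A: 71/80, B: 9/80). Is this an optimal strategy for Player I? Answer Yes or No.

No

Against 1 this mix gives (71/80)·3 + (9/80)·(-5) = 21/10.
Against 2 this mix gives (71/80)·(-2) + (9/80)·6 = -11/10.
Player II will play 2, holding Player I to -11/10. Shifting weight toward the row that does better against 2 would raise this floor (the equalizing mix achieves 1/2 against both 2 and 1), so the proposed strategy is not optimal.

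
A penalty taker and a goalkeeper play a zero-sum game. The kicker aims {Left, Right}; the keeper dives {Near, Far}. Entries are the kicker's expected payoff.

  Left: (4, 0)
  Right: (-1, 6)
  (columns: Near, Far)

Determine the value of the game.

Row minima: Left → 0, Right → -1; maximin = 0.
Column maxima: Near → 4, Far → 6; minimax = 4.
0 ≠ 4, so there is no saddle point; optimal play is mixed.
Let the kicker play Left with probability p. Expected payoff against Near: 4p + (-1)(1−p) = 5p − 1; against Far: 0p + 6(1−p) = −6p + 6.
Setting these equal: 5p − 1 = −6p + 6 ⇒ 11p = 7 ⇒ p = 7/11, and the value is (5)·(7/11) − 1 = 24/11.
For the keeper: with q = P(Near), equating Left's and Right's payoffs gives 4q = −7q + 6 ⇒ q = 6/11.

24/11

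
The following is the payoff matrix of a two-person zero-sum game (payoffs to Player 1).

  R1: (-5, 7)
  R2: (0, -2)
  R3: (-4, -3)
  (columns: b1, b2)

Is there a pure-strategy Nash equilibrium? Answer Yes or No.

No

Row minima: R1 → -5, R2 → -2, R3 → -4; maximin = -2.
Column maxima: b1 → 0, b2 → 7; minimax = 0.
-2 ≠ 0, so no pure-strategy equilibrium exists.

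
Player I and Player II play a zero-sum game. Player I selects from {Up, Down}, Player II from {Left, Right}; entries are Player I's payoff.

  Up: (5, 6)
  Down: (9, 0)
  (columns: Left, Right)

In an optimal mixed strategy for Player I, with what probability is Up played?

9/10

Row minima: Up → 5, Down → 0; maximin = 5.
Column maxima: Left → 9, Right → 6; minimax = 6.
5 ≠ 6, so there is no saddle point; optimal play is mixed.
Let Player I play Up with probability p. Expected payoff against Left: 5p + 9(1−p) = −4p + 9; against Right: 6p + 0(1−p) = 6p.
Setting these equal: −4p + 9 = 6p ⇒ −10p = -9 ⇒ p = 9/10, and the value is (-4)·(9/10) + 9 = 27/5.
For Player II: with q = P(Left), equating Up's and Down's payoffs gives −q + 6 = 9q ⇒ q = 3/5.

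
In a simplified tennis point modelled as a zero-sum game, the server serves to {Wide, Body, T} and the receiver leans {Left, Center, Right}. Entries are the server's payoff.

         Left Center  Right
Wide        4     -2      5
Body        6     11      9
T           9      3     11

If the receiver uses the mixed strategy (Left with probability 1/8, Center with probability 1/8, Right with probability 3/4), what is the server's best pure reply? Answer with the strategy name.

Expected payoff of Wide: (1/8)·4 + (1/8)·(-2) + (3/4)·5 = 4.
Expected payoff of Body: (1/8)·6 + (1/8)·11 + (3/4)·9 = 71/8.
Expected payoff of T: (1/8)·9 + (1/8)·3 + (3/4)·11 = 39/4.
The largest is 39/4, so the server's best response is T.

T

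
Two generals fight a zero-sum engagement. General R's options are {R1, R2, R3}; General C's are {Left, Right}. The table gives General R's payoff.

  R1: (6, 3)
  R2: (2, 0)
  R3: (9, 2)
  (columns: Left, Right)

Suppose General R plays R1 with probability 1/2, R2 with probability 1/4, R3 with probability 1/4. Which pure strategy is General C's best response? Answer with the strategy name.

Right

If General C plays Left, General R's expected payoff is (1/2)·6 + (1/4)·2 + (1/4)·9 = 23/4.
If General C plays Right, General R's expected payoff is (1/2)·3 + (1/4)·0 + (1/4)·2 = 2.
General C minimizes General R's payoff; the smallest is 2, so the best response is Right.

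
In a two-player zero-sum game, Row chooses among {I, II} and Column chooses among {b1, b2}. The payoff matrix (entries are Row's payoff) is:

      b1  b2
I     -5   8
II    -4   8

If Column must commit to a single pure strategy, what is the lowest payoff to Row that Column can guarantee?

-4

Column maxima: b1 → -4, b2 → 8.
The smallest of these is -4.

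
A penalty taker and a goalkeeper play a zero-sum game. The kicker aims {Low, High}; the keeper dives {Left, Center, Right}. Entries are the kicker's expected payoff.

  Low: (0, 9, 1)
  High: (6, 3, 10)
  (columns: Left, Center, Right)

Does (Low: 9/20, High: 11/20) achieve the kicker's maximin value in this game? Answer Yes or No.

No

Against Left this mix gives (9/20)·0 + (11/20)·6 = 33/10.
Against Center this mix gives (9/20)·9 + (11/20)·3 = 57/10.
Against Right this mix gives (9/20)·1 + (11/20)·10 = 119/20.
The keeper will play Left, holding the kicker to 33/10. Shifting weight toward the row that does better against Left would raise this floor (the equalizing mix achieves 9/2 against both Left and Center), so the proposed strategy is not optimal.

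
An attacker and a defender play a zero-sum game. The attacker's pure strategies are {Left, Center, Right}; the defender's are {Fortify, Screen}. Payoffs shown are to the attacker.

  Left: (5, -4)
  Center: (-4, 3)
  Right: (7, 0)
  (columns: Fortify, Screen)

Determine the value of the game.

Row minima: Left → -4, Center → -4, Right → 0; maximin = 0.
Column maxima: Fortify → 7, Screen → 3; minimax = 3.
0 ≠ 3, so there is no saddle point; optimal play is mixed.
Left is strictly dominated by Right, so the attacker never plays it.
On the remaining 2×2 (Center, Right vs Fortify, Screen):
Let the attacker play Center with probability p. Expected payoff against Fortify: (-4)p + 7(1−p) = −11p + 7; against Screen: 3p + 0(1−p) = 3p.
Setting these equal: −11p + 7 = 3p ⇒ −14p = -7 ⇒ p = 1/2, and the value is (-11)·(1/2) + 7 = 3/2.
For the defender: with q = P(Fortify), equating Center's and Right's payoffs gives −7q + 3 = 7q ⇒ q = 3/14.

3/2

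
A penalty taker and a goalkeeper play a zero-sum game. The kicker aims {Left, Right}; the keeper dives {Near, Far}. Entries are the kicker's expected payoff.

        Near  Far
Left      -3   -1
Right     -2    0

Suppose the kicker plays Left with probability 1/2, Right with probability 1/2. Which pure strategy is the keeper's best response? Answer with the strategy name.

If the keeper plays Near, the kicker's expected payoff is (1/2)·(-3) + (1/2)·(-2) = -5/2.
If the keeper plays Far, the kicker's expected payoff is (1/2)·(-1) + (1/2)·0 = -1/2.
The keeper minimizes the kicker's payoff; the smallest is -5/2, so the best response is Near.

Near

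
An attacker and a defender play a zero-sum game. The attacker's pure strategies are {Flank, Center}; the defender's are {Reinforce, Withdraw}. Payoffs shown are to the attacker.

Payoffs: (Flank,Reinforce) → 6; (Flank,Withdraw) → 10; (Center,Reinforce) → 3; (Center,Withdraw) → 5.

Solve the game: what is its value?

6

Row minima: Flank → 6, Center → 3; maximin = 6.
Column maxima: Reinforce → 6, Withdraw → 10; minimax = 6.
Since maximin = minimax = 6, there is a saddle point and the value is 6.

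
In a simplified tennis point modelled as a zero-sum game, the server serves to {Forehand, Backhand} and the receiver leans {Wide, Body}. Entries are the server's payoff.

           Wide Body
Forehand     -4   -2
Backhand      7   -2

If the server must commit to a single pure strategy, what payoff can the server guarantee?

-2

Row minima: Forehand → -4, Backhand → -2.
The best of these is -2.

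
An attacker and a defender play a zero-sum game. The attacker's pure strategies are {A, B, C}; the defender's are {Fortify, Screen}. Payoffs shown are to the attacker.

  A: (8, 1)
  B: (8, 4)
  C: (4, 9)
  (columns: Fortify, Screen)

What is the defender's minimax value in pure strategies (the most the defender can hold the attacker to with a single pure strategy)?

8

Column maxima: Fortify → 8, Screen → 9.
The smallest of these is 8.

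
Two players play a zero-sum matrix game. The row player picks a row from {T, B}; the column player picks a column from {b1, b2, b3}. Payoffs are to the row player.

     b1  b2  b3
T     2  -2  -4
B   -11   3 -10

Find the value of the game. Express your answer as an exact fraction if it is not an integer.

-4

Row minima: T → -4, B → -11; maximin = -4.
Column maxima: b1 → 2, b2 → 3, b3 → -4; minimax = -4.
Since maximin = minimax = -4, there is a saddle point and the value is -4.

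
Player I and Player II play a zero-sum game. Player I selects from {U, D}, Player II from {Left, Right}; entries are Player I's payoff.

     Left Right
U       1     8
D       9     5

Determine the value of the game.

67/11

Row minima: U → 1, D → 5; maximin = 5.
Column maxima: Left → 9, Right → 8; minimax = 8.
5 ≠ 8, so there is no saddle point; optimal play is mixed.
Let Player I play U with probability p. Expected payoff against Left: 1p + 9(1−p) = −8p + 9; against Right: 8p + 5(1−p) = 3p + 5.
Setting these equal: −8p + 9 = 3p + 5 ⇒ −11p = -4 ⇒ p = 4/11, and the value is (-8)·(4/11) + 9 = 67/11.
For Player II: with q = P(Left), equating U's and D's payoffs gives −7q + 8 = 4q + 5 ⇒ q = 3/11.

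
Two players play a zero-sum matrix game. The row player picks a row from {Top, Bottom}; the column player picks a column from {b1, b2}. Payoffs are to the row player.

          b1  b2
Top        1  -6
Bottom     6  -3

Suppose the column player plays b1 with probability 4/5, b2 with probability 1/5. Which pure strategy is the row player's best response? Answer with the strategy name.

Bottom

Expected payoff of Top: (4/5)·1 + (1/5)·(-6) = -2/5.
Expected payoff of Bottom: (4/5)·6 + (1/5)·(-3) = 21/5.
The largest is 21/5, so the row player's best response is Bottom.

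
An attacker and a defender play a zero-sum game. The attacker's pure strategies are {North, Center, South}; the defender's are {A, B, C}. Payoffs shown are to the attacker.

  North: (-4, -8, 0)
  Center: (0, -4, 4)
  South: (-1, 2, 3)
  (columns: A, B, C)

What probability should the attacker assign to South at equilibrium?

4/7

Row minima: North → -8, Center → -4, South → -1; maximin = -1.
Column maxima: A → 0, B → 2, C → 4; minimax = 0.
-1 ≠ 0, so there is no saddle point; optimal play is mixed.
North is strictly dominated by Center, so the attacker never plays it.
C is strictly dominated by A (it gives the attacker strictly more in every row), so the defender never plays it.
On the remaining 2×2 (Center, South vs A, B):
Let the attacker play Center with probability p. Expected payoff against A: 0p + (-1)(1−p) = p − 1; against B: (-4)p + 2(1−p) = −6p + 2.
Setting these equal: p − 1 = −6p + 2 ⇒ 7p = 3 ⇒ p = 3/7, and the value is (1)·(3/7) − 1 = -4/7.
For the defender: with q = P(A), equating Center's and South's payoffs gives 4q − 4 = −3q + 2 ⇒ q = 6/7.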